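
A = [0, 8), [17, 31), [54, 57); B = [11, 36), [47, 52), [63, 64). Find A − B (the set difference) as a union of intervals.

[0, 8) is untouched.
[17, 31) lies entirely inside B → drops out.
[54, 57) is untouched.

[0, 8) ∪ [54, 57)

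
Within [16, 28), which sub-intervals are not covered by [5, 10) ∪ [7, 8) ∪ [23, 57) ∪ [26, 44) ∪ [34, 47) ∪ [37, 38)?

[16, 23)

The merged coverage is [5, 10), [23, 57).
Gaps within [16, 28): [16, 23).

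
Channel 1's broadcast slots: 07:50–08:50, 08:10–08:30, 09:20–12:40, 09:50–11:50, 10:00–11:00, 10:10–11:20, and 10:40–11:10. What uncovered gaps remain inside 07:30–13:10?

07:30–07:50, 08:50–09:20, 12:40–13:10

The merged coverage is 07:50–08:50, 09:20–12:40.
Gaps within 07:30–13:10: 07:30–07:50, 08:50–09:20, 12:40–13:10.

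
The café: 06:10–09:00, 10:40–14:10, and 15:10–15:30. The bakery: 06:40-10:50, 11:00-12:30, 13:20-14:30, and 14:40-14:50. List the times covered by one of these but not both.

A \ B = 06:10–06:40, 10:50–11:00, 12:30–13:20, 15:10–15:30.
B \ A = 09:00–10:40, 14:10–14:30, 14:40–14:50.
Union of the two gives the symmetric difference.

06:10–06:40, 09:00–10:40, 10:50–11:00, 12:30–13:20, 14:10–14:30, 14:40–14:50, 15:10–15:30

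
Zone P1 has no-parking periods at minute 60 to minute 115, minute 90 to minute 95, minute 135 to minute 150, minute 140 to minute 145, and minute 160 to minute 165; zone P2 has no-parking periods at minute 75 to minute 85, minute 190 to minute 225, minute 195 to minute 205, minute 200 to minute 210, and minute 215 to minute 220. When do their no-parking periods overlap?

minute 75 to minute 85

Merge the first list: minute 60 to minute 115, minute 135 to minute 150, minute 160 to minute 165.
Merge the second list: minute 75 to minute 85, minute 190 to minute 225.
minute 60 to minute 115 meets the second set on minute 75 to minute 85.
minute 135 to minute 150: no overlap with the second set.
minute 160 to minute 165: no overlap with the second set.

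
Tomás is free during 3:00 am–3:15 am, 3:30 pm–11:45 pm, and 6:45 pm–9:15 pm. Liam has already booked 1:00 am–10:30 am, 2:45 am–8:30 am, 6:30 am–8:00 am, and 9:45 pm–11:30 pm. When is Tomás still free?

Merge the first list: 3:00 am–3:15 am, 3:30 pm–11:45 pm.
Merge the second list: 1:00 am–10:30 am, 9:45 pm–11:30 pm.
3:00 am–3:15 am: entirely removed.
3:30 pm–11:45 pm \ B = 3:30 pm–9:45 pm, 11:30 pm–11:45 pm.

3:30 pm–9:45 pm, 11:30 pm–11:45 pm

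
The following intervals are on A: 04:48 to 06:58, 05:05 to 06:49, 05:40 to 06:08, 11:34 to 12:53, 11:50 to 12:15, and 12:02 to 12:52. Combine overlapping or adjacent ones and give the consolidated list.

05:05–06:49 overlaps/touches 04:48–06:58 → extend to 04:48–06:58.
05:40–06:08 overlaps/touches 04:48–06:58 → extend to 04:48–06:58.
11:34–12:53 is disjoint → start new block.
11:50–12:15 overlaps/touches 11:34–12:53 → extend to 11:34–12:53.
12:02–12:52 overlaps/touches 11:34–12:53 → extend to 11:34–12:53.

04:48–06:58, 11:34–12:53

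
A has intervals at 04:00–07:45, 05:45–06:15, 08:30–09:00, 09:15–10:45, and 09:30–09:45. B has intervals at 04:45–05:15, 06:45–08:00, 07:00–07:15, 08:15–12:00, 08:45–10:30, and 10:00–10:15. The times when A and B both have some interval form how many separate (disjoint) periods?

First set merges to 04:00-07:45, 08:30-09:00, 09:15-10:45.
Second set merges to 04:45-05:15, 06:45-08:00, 08:15-12:00.
A ∩ B = 04:45-05:15, 06:45-07:45, 08:30-09:00, 09:15-10:45.
That is 4 disjoint pieces.

4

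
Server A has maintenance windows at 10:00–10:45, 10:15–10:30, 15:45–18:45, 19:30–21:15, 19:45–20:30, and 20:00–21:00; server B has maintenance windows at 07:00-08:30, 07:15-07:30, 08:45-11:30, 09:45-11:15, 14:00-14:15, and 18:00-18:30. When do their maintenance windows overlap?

10:00–10:45, 18:00–18:30

Merge the first list: 10:00–10:45, 15:45–18:45, 19:30–21:15.
Merge the second list: 07:00–08:30, 08:45–11:30, 14:00–14:15, 18:00–18:30.
10:00–10:45 meets the second set on 10:00–10:45.
15:45–18:45 meets the second set on 18:00–18:30.
19:30–21:15: no overlap with the second set.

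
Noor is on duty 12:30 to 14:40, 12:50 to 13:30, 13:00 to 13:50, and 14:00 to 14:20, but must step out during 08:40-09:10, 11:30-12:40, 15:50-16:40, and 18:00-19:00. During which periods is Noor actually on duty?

A, merged: 12:30–14:40.
12:30–14:40 minus B → 12:40–14:40.

12:40–14:40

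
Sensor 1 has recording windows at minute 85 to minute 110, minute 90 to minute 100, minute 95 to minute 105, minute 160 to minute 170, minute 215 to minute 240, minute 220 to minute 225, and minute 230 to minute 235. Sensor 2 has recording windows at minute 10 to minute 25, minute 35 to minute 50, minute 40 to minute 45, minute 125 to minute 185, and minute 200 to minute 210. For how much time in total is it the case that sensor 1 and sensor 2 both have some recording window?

10 minutes

First set merges to minute 85 to minute 110, minute 160 to minute 170, minute 215 to minute 240.
Second set merges to minute 10 to minute 25, minute 35 to minute 50, minute 125 to minute 185, minute 200 to minute 210.
A ∩ B = minute 160 to minute 170.
Total: 10 minutes.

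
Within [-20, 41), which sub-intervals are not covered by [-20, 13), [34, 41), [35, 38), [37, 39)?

The merged coverage is [-20, 13), [34, 41).
Gaps within [-20, 41): [13, 34).

[13, 34)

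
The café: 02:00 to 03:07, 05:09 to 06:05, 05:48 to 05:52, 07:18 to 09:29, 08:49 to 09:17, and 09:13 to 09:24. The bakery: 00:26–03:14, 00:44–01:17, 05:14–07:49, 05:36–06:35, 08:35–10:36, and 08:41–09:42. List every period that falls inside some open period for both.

First set merges to 02:00-03:07, 05:09-06:05, 07:18-09:29.
Second set merges to 00:26-03:14, 05:14-07:49, 08:35-10:36.
02:00-03:07 meets the second set on 02:00-03:07.
05:09-06:05 meets the second set on 05:14-06:05.
07:18-09:29 meets the second set on 07:18-07:49, 08:35-09:29.

02:00-03:07, 05:14-06:05, 07:18-07:49, 08:35-09:29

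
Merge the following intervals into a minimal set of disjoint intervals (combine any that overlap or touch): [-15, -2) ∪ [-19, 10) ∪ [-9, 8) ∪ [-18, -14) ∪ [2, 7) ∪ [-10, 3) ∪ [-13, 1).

[-19, 10)

Sort by start: [-19, 10), [-18, -14), [-15, -2), [-13, 1), [-10, 3), [-9, 8), [2, 7).
[-18, -14) overlaps/touches [-19, 10) → extend to [-19, 10).
[-15, -2) overlaps/touches [-19, 10) → extend to [-19, 10).
[-13, 1) overlaps/touches [-19, 10) → extend to [-19, 10).
[-10, 3) overlaps/touches [-19, 10) → extend to [-19, 10).
[-9, 8) overlaps/touches [-19, 10) → extend to [-19, 10).
[2, 7) overlaps/touches [-19, 10) → extend to [-19, 10).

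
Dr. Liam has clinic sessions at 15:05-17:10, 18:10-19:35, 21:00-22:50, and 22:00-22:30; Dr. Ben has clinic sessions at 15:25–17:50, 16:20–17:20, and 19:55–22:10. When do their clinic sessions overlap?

A, merged: 15:05-17:10, 18:10-19:35, 21:00-22:50.
B, merged: 15:25-17:50, 19:55-22:10.
15:05-17:10 meets the second set on 15:25-17:10.
18:10-19:35: no overlap with the second set.
21:00-22:50 meets the second set on 21:00-22:10.

15:25-17:10, 21:00-22:10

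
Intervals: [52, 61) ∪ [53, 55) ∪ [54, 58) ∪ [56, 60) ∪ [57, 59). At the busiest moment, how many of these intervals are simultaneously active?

4

Walk the sorted start/end points keeping a running depth.
The depth first hits 4 at 57.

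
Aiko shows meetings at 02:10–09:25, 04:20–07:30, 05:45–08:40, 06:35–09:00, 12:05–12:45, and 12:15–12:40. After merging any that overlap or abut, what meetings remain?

02:10-09:25, 12:05-12:45

04:20-07:30 overlaps/touches 02:10-09:25 → extend to 02:10-09:25.
05:45-08:40 overlaps/touches 02:10-09:25 → extend to 02:10-09:25.
06:35-09:00 overlaps/touches 02:10-09:25 → extend to 02:10-09:25.
12:05-12:45 is disjoint → start new block.
12:15-12:40 overlaps/touches 12:05-12:45 → extend to 12:05-12:45.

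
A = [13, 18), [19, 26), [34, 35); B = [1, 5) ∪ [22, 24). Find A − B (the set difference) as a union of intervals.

[13, 18) ∪ [19, 22) ∪ [24, 26) ∪ [34, 35)

[13, 18) is untouched.
[19, 26) with B removed leaves [19, 22), [24, 26).
[34, 35) is untouched.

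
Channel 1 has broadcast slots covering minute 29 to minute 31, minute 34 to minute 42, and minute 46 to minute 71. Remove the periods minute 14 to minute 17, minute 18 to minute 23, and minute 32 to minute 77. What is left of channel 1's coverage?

minute 29 to minute 31

minute 29 to minute 31: nothing removed.
minute 34 to minute 42: entirely removed.
minute 46 to minute 71: entirely removed.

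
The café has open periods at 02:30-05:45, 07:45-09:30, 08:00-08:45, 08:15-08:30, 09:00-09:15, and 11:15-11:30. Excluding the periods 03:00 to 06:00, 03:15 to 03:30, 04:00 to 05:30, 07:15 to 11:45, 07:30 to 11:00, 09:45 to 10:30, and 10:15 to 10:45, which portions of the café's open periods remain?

02:30–03:00

Merge the first list: 02:30–05:45, 07:45–09:30, 11:15–11:30.
Merge the second list: 03:00–06:00, 07:15–11:45.
02:30–05:45 with B removed leaves 02:30–03:00.
07:45–09:30 lies entirely inside B → drops out.
11:15–11:30 lies entirely inside B → drops out.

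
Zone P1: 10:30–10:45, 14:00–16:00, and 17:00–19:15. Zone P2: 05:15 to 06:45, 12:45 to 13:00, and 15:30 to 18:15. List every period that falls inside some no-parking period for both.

15:30-16:00, 17:00-18:15

10:30-10:45 falls entirely outside B.
14:00-16:00 overlaps B on 15:30-16:00.
17:00-19:15 overlaps B on 17:00-18:15.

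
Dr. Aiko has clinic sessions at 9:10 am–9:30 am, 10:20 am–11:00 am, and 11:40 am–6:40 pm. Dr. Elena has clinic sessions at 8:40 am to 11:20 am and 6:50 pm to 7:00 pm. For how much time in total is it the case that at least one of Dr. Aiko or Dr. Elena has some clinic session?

A ∪ B = 8:40 am-11:20 am, 11:40 am-6:40 pm, 6:50 pm-7:00 pm.
Total: 2 h 40 min + 7 h + 10 min = 9 h 50 min.

9 h 50 min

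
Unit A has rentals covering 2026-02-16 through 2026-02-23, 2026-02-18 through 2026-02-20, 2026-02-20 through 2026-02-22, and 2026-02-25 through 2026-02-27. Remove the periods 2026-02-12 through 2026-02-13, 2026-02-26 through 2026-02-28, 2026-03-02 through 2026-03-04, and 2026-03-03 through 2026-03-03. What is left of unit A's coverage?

2026-02-16 through 2026-02-23, 2026-02-25 through 2026-02-25

Merge the first list: 2026-02-16 through 2026-02-23, 2026-02-25 through 2026-02-27.
Merge the second list: 2026-02-12 through 2026-02-13, 2026-02-26 through 2026-02-28, 2026-03-02 through 2026-03-04.
2026-02-16 through 2026-02-23 is untouched.
2026-02-25 through 2026-02-27 with B removed leaves 2026-02-25 through 2026-02-25.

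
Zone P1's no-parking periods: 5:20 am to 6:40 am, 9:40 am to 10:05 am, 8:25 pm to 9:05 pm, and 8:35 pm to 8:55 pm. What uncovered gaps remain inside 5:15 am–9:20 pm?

The merged coverage is 5:20 am-6:40 am, 9:40 am-10:05 am, 8:25 pm-9:05 pm.
Complement within 5:15 am-9:20 pm: 5:15 am-5:20 am, 6:40 am-9:40 am, 10:05 am-8:25 pm, 9:05 pm-9:20 pm.

5:15 am-5:20 am, 6:40 am-9:40 am, 10:05 am-8:25 pm, 9:05 pm-9:20 pm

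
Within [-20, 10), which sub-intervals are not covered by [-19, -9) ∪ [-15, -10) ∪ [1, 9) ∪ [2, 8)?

[-20, -19) ∪ [-9, 1) ∪ [9, 10)

After merging, the occupied span is [-19, -9), [1, 9).
Complement within [-20, 10): [-20, -19), [-9, 1), [9, 10).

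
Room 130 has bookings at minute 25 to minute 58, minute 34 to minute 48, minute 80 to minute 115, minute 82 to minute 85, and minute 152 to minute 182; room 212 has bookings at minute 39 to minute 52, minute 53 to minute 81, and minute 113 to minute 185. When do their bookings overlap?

minute 39 to minute 52, minute 53 to minute 58, minute 80 to minute 81, minute 113 to minute 115, minute 152 to minute 182

A, merged: minute 25 to minute 58, minute 80 to minute 115, minute 152 to minute 182.
minute 25 to minute 58 ∩ B → minute 39 to minute 52, minute 53 to minute 58.
minute 80 to minute 115 ∩ B → minute 80 to minute 81, minute 113 to minute 115.
minute 152 to minute 182 ∩ B → minute 152 to minute 182.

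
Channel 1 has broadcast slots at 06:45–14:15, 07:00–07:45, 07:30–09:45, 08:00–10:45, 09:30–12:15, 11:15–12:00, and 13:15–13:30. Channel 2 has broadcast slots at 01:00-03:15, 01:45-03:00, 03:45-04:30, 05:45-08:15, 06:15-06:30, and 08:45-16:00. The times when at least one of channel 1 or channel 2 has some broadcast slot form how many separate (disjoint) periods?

Merge the first list: 06:45–14:15.
Merge the second list: 01:00–03:15, 03:45–04:30, 05:45–08:15, 08:45–16:00.
A ∪ B = 01:00–03:15, 03:45–04:30, 05:45–16:00.
That is 3 disjoint pieces.

3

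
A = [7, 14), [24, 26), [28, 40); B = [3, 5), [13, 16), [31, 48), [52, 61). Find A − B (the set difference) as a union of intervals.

[7, 14) \ B = [7, 13).
[24, 26): nothing removed.
[28, 40) \ B = [28, 31).

[7, 13) ∪ [24, 26) ∪ [28, 31)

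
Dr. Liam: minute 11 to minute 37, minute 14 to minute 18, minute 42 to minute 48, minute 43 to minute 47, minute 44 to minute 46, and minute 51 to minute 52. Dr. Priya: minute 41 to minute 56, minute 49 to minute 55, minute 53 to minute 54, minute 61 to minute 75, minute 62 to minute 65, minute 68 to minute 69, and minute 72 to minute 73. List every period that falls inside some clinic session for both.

minute 42 to minute 48, minute 51 to minute 52

First set merges to minute 11 to minute 37, minute 42 to minute 48, minute 51 to minute 52.
Second set merges to minute 41 to minute 56, minute 61 to minute 75.
minute 11 to minute 37 falls entirely outside B.
minute 42 to minute 48 overlaps B on minute 42 to minute 48.
minute 51 to minute 52 overlaps B on minute 51 to minute 52.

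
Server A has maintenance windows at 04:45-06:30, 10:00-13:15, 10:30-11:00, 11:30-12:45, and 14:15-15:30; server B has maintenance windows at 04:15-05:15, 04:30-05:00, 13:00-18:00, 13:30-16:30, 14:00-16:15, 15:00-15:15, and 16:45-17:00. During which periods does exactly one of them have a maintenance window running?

04:15–04:45, 05:15–06:30, 10:00–13:00, 13:15–14:15, 15:30–18:00

First set merges to 04:45–06:30, 10:00–13:15, 14:15–15:30.
Second set merges to 04:15–05:15, 13:00–18:00.
A \ B = 05:15–06:30, 10:00–13:00.
B \ A = 04:15–04:45, 13:15–14:15, 15:30–18:00.
Union of the two gives the symmetric difference.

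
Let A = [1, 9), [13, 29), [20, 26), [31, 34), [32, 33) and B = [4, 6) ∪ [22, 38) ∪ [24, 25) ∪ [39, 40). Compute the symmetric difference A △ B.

[1, 4) ∪ [6, 9) ∪ [13, 22) ∪ [29, 31) ∪ [34, 38) ∪ [39, 40)

Merge the first list: [1, 9), [13, 29), [31, 34).
Merge the second list: [4, 6), [22, 38), [39, 40).
Only in the first: [1, 4), [6, 9), [13, 22).
Only in the second: [29, 31), [34, 38), [39, 40).
Together these are the periods covered by exactly one.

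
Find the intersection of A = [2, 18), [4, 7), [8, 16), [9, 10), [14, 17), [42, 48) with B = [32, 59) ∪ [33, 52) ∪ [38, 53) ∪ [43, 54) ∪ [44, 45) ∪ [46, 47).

[42, 48)

First set merges to [2, 18), [42, 48).
Second set merges to [32, 59).
[2, 18) meets no B interval.
[42, 48) ∩ B → [42, 48).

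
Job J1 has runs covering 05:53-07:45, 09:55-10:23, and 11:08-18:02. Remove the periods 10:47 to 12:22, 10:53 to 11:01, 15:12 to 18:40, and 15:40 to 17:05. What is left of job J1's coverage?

05:53–07:45, 09:55–10:23, 12:22–15:12

Merge the second list: 10:47–12:22, 15:12–18:40.
05:53–07:45: nothing removed.
09:55–10:23: nothing removed.
11:08–18:02 \ B = 12:22–15:12.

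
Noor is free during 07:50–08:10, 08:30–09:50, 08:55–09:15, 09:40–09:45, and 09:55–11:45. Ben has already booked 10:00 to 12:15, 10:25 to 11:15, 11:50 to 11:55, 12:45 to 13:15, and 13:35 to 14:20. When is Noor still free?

07:50–08:10, 08:30–09:50, 09:55–10:00

Merge the first list: 07:50–08:10, 08:30–09:50, 09:55–11:45.
Merge the second list: 10:00–12:15, 12:45–13:15, 13:35–14:20.
07:50–08:10 is untouched.
08:30–09:50 is untouched.
09:55–11:45 with B removed leaves 09:55–10:00.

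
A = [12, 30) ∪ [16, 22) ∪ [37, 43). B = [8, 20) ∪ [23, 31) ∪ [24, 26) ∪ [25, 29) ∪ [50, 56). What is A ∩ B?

First set merges to [12, 30), [37, 43).
Second set merges to [8, 20), [23, 31), [50, 56).
[12, 30) meets the second set on [12, 20), [23, 30).
[37, 43): no overlap with the second set.

[12, 20) ∪ [23, 30)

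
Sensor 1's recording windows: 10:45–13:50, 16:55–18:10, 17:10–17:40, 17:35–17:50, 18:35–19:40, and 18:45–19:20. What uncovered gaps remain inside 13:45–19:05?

After merging, the occupied span is 10:45–13:50, 16:55–18:10, 18:35–19:40.
Gaps within 13:45–19:05: 13:50–16:55, 18:10–18:35.

13:50–16:55, 18:10–18:35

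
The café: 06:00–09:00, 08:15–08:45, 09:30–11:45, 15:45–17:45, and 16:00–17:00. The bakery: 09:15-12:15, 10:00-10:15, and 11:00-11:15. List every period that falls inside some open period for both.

Merge the first list: 06:00–09:00, 09:30–11:45, 15:45–17:45.
Merge the second list: 09:15–12:15.
06:00–09:00 meets no B interval.
09:30–11:45 ∩ B → 09:30–11:45.
15:45–17:45 meets no B interval.

09:30–11:45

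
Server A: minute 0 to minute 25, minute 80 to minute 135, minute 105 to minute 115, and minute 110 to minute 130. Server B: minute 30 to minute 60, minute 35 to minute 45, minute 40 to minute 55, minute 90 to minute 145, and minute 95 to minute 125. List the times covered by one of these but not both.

minute 0 to minute 25, minute 30 to minute 60, minute 80 to minute 90, minute 135 to minute 145

Merge the first list: minute 0 to minute 25, minute 80 to minute 135.
Merge the second list: minute 30 to minute 60, minute 90 to minute 145.
A but not B: minute 0 to minute 25, minute 80 to minute 90.
B but not A: minute 30 to minute 60, minute 135 to minute 145.
Combining gives A △ B.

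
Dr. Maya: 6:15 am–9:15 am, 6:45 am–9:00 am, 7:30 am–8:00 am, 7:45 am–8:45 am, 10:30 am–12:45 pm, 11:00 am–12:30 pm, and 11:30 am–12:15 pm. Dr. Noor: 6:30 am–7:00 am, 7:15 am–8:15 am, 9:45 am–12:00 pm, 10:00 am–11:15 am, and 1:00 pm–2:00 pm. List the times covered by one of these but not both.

First set merges to 6:15 am–9:15 am, 10:30 am–12:45 pm.
Second set merges to 6:30 am–7:00 am, 7:15 am–8:15 am, 9:45 am–12:00 pm, 1:00 pm–2:00 pm.
A but not B: 6:15 am–6:30 am, 7:00 am–7:15 am, 8:15 am–9:15 am, 12:00 pm–12:45 pm.
B but not A: 9:45 am–10:30 am, 1:00 pm–2:00 pm.
Combining gives A △ B.

6:15 am–6:30 am, 7:00 am–7:15 am, 8:15 am–9:15 am, 9:45 am–10:30 am, 12:00 pm–12:45 pm, 1:00 pm–2:00 pm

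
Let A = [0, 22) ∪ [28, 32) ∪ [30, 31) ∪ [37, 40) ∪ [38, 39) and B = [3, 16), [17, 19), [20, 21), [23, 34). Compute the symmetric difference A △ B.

[0, 3) ∪ [16, 17) ∪ [19, 20) ∪ [21, 22) ∪ [23, 28) ∪ [32, 34) ∪ [37, 40)

A, merged: [0, 22), [28, 32), [37, 40).
A but not B: [0, 3), [16, 17), [19, 20), [21, 22), [37, 40).
B but not A: [23, 28), [32, 34).
Combining gives A △ B.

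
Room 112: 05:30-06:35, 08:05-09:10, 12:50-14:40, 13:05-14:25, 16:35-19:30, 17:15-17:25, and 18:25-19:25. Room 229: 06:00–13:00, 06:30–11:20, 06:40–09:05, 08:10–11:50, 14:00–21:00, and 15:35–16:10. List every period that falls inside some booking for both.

First set merges to 05:30-06:35, 08:05-09:10, 12:50-14:40, 16:35-19:30.
Second set merges to 06:00-13:00, 14:00-21:00.
05:30-06:35 ∩ B → 06:00-06:35.
08:05-09:10 ∩ B → 08:05-09:10.
12:50-14:40 ∩ B → 12:50-13:00, 14:00-14:40.
16:35-19:30 ∩ B → 16:35-19:30.

06:00-06:35, 08:05-09:10, 12:50-13:00, 14:00-14:40, 16:35-19:30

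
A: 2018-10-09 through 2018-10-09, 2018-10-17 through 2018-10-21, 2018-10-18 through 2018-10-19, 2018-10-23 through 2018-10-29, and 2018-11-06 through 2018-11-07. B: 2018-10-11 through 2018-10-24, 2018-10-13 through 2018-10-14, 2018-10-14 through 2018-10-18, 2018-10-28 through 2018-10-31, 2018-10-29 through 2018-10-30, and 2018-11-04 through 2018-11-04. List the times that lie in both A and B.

2018-10-17 through 2018-10-21, 2018-10-23 through 2018-10-24, 2018-10-28 through 2018-10-29

Merge the first list: 2018-10-09 through 2018-10-09, 2018-10-17 through 2018-10-21, 2018-10-23 through 2018-10-29, 2018-11-06 through 2018-11-07.
Merge the second list: 2018-10-11 through 2018-10-24, 2018-10-28 through 2018-10-31, 2018-11-04 through 2018-11-04.
2018-10-09 through 2018-10-09: no overlap with the second set.
2018-10-17 through 2018-10-21 meets the second set on 2018-10-17 through 2018-10-21.
2018-10-23 through 2018-10-29 meets the second set on 2018-10-23 through 2018-10-24, 2018-10-28 through 2018-10-29.
2018-11-06 through 2018-11-07: no overlap with the second set.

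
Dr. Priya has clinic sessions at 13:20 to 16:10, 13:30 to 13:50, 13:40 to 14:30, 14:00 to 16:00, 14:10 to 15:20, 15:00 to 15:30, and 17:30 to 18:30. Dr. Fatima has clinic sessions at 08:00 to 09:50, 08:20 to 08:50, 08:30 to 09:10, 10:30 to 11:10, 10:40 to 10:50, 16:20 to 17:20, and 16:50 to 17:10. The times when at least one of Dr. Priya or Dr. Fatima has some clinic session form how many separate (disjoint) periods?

A, merged: 13:20–16:10, 17:30–18:30.
B, merged: 08:00–09:50, 10:30–11:10, 16:20–17:20.
A ∪ B = 08:00–09:50, 10:30–11:10, 13:20–16:10, 16:20–17:20, 17:30–18:30.
That is 5 disjoint pieces.

5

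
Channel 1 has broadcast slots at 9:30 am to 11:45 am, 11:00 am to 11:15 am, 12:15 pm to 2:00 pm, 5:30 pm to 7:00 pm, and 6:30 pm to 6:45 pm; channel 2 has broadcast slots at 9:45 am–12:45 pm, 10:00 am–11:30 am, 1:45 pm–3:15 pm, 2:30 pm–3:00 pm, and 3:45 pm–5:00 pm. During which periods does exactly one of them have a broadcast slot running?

9:30 am–9:45 am, 11:45 am–12:15 pm, 12:45 pm–1:45 pm, 2:00 pm–3:15 pm, 3:45 pm–5:00 pm, 5:30 pm–7:00 pm

First set merges to 9:30 am–11:45 am, 12:15 pm–2:00 pm, 5:30 pm–7:00 pm.
Second set merges to 9:45 am–12:45 pm, 1:45 pm–3:15 pm, 3:45 pm–5:00 pm.
Only in the first: 9:30 am–9:45 am, 12:45 pm–1:45 pm, 5:30 pm–7:00 pm.
Only in the second: 11:45 am–12:15 pm, 2:00 pm–3:15 pm, 3:45 pm–5:00 pm.
Together these are the periods covered by exactly one.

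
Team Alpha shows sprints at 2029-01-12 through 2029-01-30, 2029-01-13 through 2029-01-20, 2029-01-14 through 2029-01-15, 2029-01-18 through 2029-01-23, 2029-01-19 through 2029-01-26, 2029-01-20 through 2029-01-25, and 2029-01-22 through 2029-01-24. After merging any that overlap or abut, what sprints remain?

2029-01-13 through 2029-01-20 overlaps/touches 2029-01-12 through 2029-01-30 → extend to 2029-01-12 through 2029-01-30.
2029-01-14 through 2029-01-15 overlaps/touches 2029-01-12 through 2029-01-30 → extend to 2029-01-12 through 2029-01-30.
2029-01-18 through 2029-01-23 overlaps/touches 2029-01-12 through 2029-01-30 → extend to 2029-01-12 through 2029-01-30.
2029-01-19 through 2029-01-26 overlaps/touches 2029-01-12 through 2029-01-30 → extend to 2029-01-12 through 2029-01-30.
2029-01-20 through 2029-01-25 overlaps/touches 2029-01-12 through 2029-01-30 → extend to 2029-01-12 through 2029-01-30.
2029-01-22 through 2029-01-24 overlaps/touches 2029-01-12 through 2029-01-30 → extend to 2029-01-12 through 2029-01-30.

2029-01-12 through 2029-01-30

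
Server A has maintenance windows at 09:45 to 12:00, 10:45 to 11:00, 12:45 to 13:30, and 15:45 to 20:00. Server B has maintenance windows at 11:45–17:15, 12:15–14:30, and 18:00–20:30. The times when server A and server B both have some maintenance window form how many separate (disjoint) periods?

Merge the first list: 09:45–12:00, 12:45–13:30, 15:45–20:00.
Merge the second list: 11:45–17:15, 18:00–20:30.
A ∩ B = 11:45–12:00, 12:45–13:30, 15:45–17:15, 18:00–20:00.
That is 4 disjoint pieces.

4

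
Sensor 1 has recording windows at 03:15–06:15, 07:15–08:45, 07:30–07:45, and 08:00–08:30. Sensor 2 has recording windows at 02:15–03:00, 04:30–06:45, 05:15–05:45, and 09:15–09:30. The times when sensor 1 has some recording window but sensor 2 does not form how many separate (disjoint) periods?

2

Merge the first list: 03:15–06:15, 07:15–08:45.
Merge the second list: 02:15–03:00, 04:30–06:45, 09:15–09:30.
A \ B = 03:15–04:30, 07:15–08:45.
That is 2 disjoint pieces.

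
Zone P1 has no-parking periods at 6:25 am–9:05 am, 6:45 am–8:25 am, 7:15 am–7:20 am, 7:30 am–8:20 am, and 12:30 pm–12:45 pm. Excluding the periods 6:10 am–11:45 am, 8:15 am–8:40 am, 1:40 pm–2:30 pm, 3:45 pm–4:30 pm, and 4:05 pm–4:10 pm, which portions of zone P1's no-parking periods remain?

A, merged: 6:25 am-9:05 am, 12:30 pm-12:45 pm.
B, merged: 6:10 am-11:45 am, 1:40 pm-2:30 pm, 3:45 pm-4:30 pm.
6:25 am-9:05 am lies entirely inside B → drops out.
12:30 pm-12:45 pm is untouched.

12:30 pm-12:45 pm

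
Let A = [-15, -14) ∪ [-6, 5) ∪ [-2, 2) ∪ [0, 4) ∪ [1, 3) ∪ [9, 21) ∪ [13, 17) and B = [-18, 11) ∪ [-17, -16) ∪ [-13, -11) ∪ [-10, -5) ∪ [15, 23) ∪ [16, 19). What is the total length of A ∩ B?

Merge the first list: [-15, -14), [-6, 5), [9, 21).
Merge the second list: [-18, 11), [15, 23).
A ∩ B = [-15, -14), [-6, 5), [9, 11), [15, 21).
Total: 1 + 11 + 2 + 6 = 20.

20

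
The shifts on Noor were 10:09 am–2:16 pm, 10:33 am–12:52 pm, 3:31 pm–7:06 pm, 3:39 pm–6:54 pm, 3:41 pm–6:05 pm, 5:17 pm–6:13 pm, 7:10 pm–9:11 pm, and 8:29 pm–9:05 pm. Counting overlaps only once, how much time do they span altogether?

9 h 43 min

Merged: 10:09 am-2:16 pm, 3:31 pm-7:06 pm, 7:10 pm-9:11 pm.
Lengths: 4 h 7 min + 3 h 35 min + 2 h 1 min = 9 h 43 min.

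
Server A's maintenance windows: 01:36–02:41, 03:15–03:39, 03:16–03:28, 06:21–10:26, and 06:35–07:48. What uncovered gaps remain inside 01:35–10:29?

01:35-01:36, 02:41-03:15, 03:39-06:21, 10:26-10:29

After merging, the occupied span is 01:36-02:41, 03:15-03:39, 06:21-10:26.
Gaps within 01:35-10:29: 01:35-01:36, 02:41-03:15, 03:39-06:21, 10:26-10:29.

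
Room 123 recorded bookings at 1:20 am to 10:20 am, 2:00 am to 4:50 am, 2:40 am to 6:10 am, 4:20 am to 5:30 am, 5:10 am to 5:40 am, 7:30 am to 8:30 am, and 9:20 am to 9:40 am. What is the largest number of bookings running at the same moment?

Sweep endpoints in order; track running count of active intervals.
Peak of 4 reached at 4:20 am.

4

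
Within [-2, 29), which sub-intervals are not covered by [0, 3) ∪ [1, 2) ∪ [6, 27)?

[-2, 0) ∪ [3, 6) ∪ [27, 29)

Covered (merged): [0, 3), [6, 27).
Complement within [-2, 29): [-2, 0), [3, 6), [27, 29).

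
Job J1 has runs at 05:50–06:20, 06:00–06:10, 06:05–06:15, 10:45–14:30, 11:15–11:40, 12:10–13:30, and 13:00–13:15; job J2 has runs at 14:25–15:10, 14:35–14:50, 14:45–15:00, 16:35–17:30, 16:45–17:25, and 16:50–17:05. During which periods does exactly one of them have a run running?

05:50–06:20, 10:45–14:25, 14:30–15:10, 16:35–17:30

Merge the first list: 05:50–06:20, 10:45–14:30.
Merge the second list: 14:25–15:10, 16:35–17:30.
Only in the first: 05:50–06:20, 10:45–14:25.
Only in the second: 14:30–15:10, 16:35–17:30.
Together these are the periods covered by exactly one.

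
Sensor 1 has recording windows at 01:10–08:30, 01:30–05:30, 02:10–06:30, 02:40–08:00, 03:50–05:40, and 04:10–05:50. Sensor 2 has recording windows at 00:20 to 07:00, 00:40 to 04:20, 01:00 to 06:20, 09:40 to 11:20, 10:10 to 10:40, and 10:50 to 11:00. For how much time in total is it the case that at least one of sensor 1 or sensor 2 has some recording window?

9 h 50 min

Merge the first list: 01:10–08:30.
Merge the second list: 00:20–07:00, 09:40–11:20.
A ∪ B = 00:20–08:30, 09:40–11:20.
Total: 8 h 10 min + 1 h 40 min = 9 h 50 min.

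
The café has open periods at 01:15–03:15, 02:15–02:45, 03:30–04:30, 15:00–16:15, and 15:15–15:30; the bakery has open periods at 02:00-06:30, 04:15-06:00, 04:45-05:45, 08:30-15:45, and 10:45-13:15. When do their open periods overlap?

02:00-03:15, 03:30-04:30, 15:00-15:45

Merge the first list: 01:15-03:15, 03:30-04:30, 15:00-16:15.
Merge the second list: 02:00-06:30, 08:30-15:45.
01:15-03:15 meets the second set on 02:00-03:15.
03:30-04:30 meets the second set on 03:30-04:30.
15:00-16:15 meets the second set on 15:00-15:45.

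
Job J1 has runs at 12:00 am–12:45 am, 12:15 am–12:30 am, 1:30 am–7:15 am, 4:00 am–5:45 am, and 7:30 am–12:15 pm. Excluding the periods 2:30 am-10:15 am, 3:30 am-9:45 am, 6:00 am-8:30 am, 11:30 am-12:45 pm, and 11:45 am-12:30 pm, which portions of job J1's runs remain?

12:00 am-12:45 am, 1:30 am-2:30 am, 10:15 am-11:30 am

A, merged: 12:00 am-12:45 am, 1:30 am-7:15 am, 7:30 am-12:15 pm.
B, merged: 2:30 am-10:15 am, 11:30 am-12:45 pm.
12:00 am-12:45 am: nothing removed.
1:30 am-7:15 am \ B = 1:30 am-2:30 am.
7:30 am-12:15 pm \ B = 10:15 am-11:30 am.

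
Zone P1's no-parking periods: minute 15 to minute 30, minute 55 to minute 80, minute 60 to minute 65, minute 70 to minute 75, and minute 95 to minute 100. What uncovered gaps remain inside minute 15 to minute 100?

minute 30 to minute 55, minute 80 to minute 95

The merged coverage is minute 15 to minute 30, minute 55 to minute 80, minute 95 to minute 100.
Uncovered inside minute 15 to minute 100: minute 30 to minute 55, minute 80 to minute 95.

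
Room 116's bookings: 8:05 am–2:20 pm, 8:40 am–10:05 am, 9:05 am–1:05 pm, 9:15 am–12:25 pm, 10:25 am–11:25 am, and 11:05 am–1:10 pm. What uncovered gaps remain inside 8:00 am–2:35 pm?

The merged coverage is 8:05 am-2:20 pm.
Uncovered inside 8:00 am-2:35 pm: 8:00 am-8:05 am, 2:20 pm-2:35 pm.

8:00 am-8:05 am, 2:20 pm-2:35 pm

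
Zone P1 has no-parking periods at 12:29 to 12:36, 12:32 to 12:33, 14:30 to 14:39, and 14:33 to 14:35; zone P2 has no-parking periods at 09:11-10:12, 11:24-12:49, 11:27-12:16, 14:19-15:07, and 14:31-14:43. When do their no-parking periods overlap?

A, merged: 12:29-12:36, 14:30-14:39.
B, merged: 09:11-10:12, 11:24-12:49, 14:19-15:07.
12:29-12:36 meets the second set on 12:29-12:36.
14:30-14:39 meets the second set on 14:30-14:39.

12:29-12:36, 14:30-14:39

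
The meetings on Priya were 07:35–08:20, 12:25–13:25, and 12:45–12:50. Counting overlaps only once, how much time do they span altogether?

1 h 45 min

Merged: 07:35-08:20, 12:25-13:25.
Lengths: 45 min + 1 h = 1 h 45 min.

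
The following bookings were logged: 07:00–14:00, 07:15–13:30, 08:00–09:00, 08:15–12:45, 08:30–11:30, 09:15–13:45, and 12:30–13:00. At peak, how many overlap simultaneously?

5

Walk the sorted start/end points keeping a running depth.
The depth first hits 5 at 08:30.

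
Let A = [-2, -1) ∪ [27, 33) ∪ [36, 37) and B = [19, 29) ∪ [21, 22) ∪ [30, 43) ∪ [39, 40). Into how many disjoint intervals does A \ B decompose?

B, merged: [19, 29), [30, 43).
A \ B = [-2, -1), [29, 30).
That is 2 disjoint pieces.

2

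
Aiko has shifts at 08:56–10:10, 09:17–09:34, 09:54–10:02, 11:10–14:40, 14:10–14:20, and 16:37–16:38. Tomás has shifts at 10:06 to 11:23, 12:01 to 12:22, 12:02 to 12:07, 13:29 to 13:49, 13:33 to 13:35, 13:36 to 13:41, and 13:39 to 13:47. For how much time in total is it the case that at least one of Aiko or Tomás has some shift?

5 h 45 min

A, merged: 08:56–10:10, 11:10–14:40, 16:37–16:38.
B, merged: 10:06–11:23, 12:01–12:22, 13:29–13:49.
A ∪ B = 08:56–14:40, 16:37–16:38.
Total: 5 h 44 min + 1 min = 5 h 45 min.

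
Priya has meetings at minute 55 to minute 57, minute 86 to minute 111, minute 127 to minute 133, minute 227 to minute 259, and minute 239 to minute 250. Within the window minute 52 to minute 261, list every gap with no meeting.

minute 52 to minute 55, minute 57 to minute 86, minute 111 to minute 127, minute 133 to minute 227, minute 259 to minute 261

The merged coverage is minute 55 to minute 57, minute 86 to minute 111, minute 127 to minute 133, minute 227 to minute 259.
Gaps within minute 52 to minute 261: minute 52 to minute 55, minute 57 to minute 86, minute 111 to minute 127, minute 133 to minute 227, minute 259 to minute 261.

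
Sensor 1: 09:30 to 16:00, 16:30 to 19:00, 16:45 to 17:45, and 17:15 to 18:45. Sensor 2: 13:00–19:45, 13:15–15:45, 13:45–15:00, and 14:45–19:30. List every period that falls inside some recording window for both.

First set merges to 09:30-16:00, 16:30-19:00.
Second set merges to 13:00-19:45.
09:30-16:00 ∩ B → 13:00-16:00.
16:30-19:00 ∩ B → 16:30-19:00.

13:00-16:00, 16:30-19:00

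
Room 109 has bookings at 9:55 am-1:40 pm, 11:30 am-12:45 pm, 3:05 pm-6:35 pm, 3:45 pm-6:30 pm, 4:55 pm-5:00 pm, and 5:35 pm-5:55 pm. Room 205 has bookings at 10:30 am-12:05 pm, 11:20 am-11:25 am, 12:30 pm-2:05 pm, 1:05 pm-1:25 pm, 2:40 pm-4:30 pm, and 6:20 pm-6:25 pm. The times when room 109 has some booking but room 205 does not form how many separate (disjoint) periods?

Merge the first list: 9:55 am–1:40 pm, 3:05 pm–6:35 pm.
Merge the second list: 10:30 am–12:05 pm, 12:30 pm–2:05 pm, 2:40 pm–4:30 pm, 6:20 pm–6:25 pm.
A \ B = 9:55 am–10:30 am, 12:05 pm–12:30 pm, 4:30 pm–6:20 pm, 6:25 pm–6:35 pm.
That is 4 disjoint pieces.

4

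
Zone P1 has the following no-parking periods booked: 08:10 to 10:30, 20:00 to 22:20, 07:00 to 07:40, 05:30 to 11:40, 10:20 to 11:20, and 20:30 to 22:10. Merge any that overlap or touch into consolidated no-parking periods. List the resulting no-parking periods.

05:30–11:40, 20:00–22:20

Sort by start: 05:30–11:40, 07:00–07:40, 08:10–10:30, 10:20–11:20, 20:00–22:20, 20:30–22:10.
07:00–07:40 overlaps/touches 05:30–11:40 → extend to 05:30–11:40.
08:10–10:30 overlaps/touches 05:30–11:40 → extend to 05:30–11:40.
10:20–11:20 overlaps/touches 05:30–11:40 → extend to 05:30–11:40.
20:00–22:20 is disjoint → start new block.
20:30–22:10 overlaps/touches 20:00–22:20 → extend to 20:00–22:20.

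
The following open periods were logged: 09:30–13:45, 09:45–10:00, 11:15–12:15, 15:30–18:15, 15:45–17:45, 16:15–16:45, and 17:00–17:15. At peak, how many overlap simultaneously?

3

Walk the sorted start/end points keeping a running depth.
The depth first hits 3 at 16:15.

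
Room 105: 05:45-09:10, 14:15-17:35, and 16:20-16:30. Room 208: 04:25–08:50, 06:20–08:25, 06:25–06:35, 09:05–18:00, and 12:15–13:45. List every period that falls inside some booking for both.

First set merges to 05:45–09:10, 14:15–17:35.
Second set merges to 04:25–08:50, 09:05–18:00.
05:45–09:10 meets the second set on 05:45–08:50, 09:05–09:10.
14:15–17:35 meets the second set on 14:15–17:35.

05:45–08:50, 09:05–09:10, 14:15–17:35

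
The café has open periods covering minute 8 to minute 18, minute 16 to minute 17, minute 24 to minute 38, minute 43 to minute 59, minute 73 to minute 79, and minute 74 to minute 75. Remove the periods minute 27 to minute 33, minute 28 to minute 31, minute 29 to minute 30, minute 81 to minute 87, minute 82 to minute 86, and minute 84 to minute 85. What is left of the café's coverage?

minute 8 to minute 18, minute 24 to minute 27, minute 33 to minute 38, minute 43 to minute 59, minute 73 to minute 79

Merge the first list: minute 8 to minute 18, minute 24 to minute 38, minute 43 to minute 59, minute 73 to minute 79.
Merge the second list: minute 27 to minute 33, minute 81 to minute 87.
minute 8 to minute 18: nothing removed.
minute 24 to minute 38 \ B = minute 24 to minute 27, minute 33 to minute 38.
minute 43 to minute 59: nothing removed.
minute 73 to minute 79: nothing removed.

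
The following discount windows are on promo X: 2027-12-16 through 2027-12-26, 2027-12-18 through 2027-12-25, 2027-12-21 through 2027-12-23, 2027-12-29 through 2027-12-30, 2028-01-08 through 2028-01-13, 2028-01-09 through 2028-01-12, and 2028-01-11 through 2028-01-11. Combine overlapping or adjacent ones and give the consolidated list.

2027-12-18 through 2027-12-25 overlaps/touches 2027-12-16 through 2027-12-26 → extend to 2027-12-16 through 2027-12-26.
2027-12-21 through 2027-12-23 overlaps/touches 2027-12-16 through 2027-12-26 → extend to 2027-12-16 through 2027-12-26.
2027-12-29 through 2027-12-30 is disjoint → start new block.
2028-01-08 through 2028-01-13 is disjoint → start new block.
2028-01-09 through 2028-01-12 overlaps/touches 2028-01-08 through 2028-01-13 → extend to 2028-01-08 through 2028-01-13.
2028-01-11 through 2028-01-11 overlaps/touches 2028-01-08 through 2028-01-13 → extend to 2028-01-08 through 2028-01-13.

2027-12-16 through 2027-12-26, 2027-12-29 through 2027-12-30, 2028-01-08 through 2028-01-13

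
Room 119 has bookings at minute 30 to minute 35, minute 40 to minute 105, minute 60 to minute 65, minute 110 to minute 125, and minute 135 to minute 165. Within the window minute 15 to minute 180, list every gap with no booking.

minute 15 to minute 30, minute 35 to minute 40, minute 105 to minute 110, minute 125 to minute 135, minute 165 to minute 180

After merging, the occupied span is minute 30 to minute 35, minute 40 to minute 105, minute 110 to minute 125, minute 135 to minute 165.
Uncovered inside minute 15 to minute 180: minute 15 to minute 30, minute 35 to minute 40, minute 105 to minute 110, minute 125 to minute 135, minute 165 to minute 180.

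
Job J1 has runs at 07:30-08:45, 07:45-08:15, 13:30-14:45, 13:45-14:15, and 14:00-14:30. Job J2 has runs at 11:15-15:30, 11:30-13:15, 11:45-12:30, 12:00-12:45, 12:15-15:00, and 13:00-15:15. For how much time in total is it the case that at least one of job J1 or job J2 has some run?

A, merged: 07:30–08:45, 13:30–14:45.
B, merged: 11:15–15:30.
A ∪ B = 07:30–08:45, 11:15–15:30.
Total: 1 h 15 min + 4 h 15 min = 5 h 30 min.

5 h 30 min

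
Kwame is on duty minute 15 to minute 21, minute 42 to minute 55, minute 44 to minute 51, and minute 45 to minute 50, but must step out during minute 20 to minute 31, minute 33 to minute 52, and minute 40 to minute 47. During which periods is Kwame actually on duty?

minute 15 to minute 20, minute 52 to minute 55

A, merged: minute 15 to minute 21, minute 42 to minute 55.
B, merged: minute 20 to minute 31, minute 33 to minute 52.
minute 15 to minute 21 minus B → minute 15 to minute 20.
minute 42 to minute 55 minus B → minute 52 to minute 55.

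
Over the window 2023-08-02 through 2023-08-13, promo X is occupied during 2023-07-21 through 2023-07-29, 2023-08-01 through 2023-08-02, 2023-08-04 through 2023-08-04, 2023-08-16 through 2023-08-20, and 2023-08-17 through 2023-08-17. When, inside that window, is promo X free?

The merged coverage is 2023-07-21 through 2023-07-29, 2023-08-01 through 2023-08-02, 2023-08-04 through 2023-08-04, 2023-08-16 through 2023-08-20.
Uncovered inside 2023-08-02 through 2023-08-13: 2023-08-03 through 2023-08-03, 2023-08-05 through 2023-08-13.

2023-08-03 through 2023-08-03, 2023-08-05 through 2023-08-13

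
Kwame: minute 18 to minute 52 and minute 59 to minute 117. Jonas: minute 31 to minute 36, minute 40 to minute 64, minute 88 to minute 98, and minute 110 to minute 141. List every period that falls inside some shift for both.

minute 31 to minute 36, minute 40 to minute 52, minute 59 to minute 64, minute 88 to minute 98, minute 110 to minute 117

minute 18 to minute 52 meets the second set on minute 31 to minute 36, minute 40 to minute 52.
minute 59 to minute 117 meets the second set on minute 59 to minute 64, minute 88 to minute 98, minute 110 to minute 117.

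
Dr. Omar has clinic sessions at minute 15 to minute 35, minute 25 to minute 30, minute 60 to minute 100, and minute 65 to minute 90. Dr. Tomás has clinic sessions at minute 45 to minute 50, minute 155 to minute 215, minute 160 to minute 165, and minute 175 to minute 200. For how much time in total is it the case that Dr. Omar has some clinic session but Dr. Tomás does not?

A, merged: minute 15 to minute 35, minute 60 to minute 100.
B, merged: minute 45 to minute 50, minute 155 to minute 215.
A \ B = minute 15 to minute 35, minute 60 to minute 100.
Total: 20 minutes + 40 minutes = 60 minutes.

60 minutes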